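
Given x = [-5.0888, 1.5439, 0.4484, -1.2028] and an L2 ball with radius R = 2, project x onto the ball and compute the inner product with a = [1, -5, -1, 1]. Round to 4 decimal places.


Step 1: Compute ||x|| (intermediates to 6 decimals).
||x|| = sqrt((-5.0888)^2 + 1.5439^2 + 0.4484^2 + (-1.2028)^2) = 5.470585
Step 2: Project.
Since ||x|| > R, scale = R/||x|| = 2/5.470585 = 0.365592, proj(x) = scale * x
proj(x) = [-1.860425, 0.564437, 0.163931, -0.439734]
Step 3: Dot product.
a^T * proj(x) = 1*(-1.860425) - 5*0.564437 - 1*0.163931 + 1*(-0.439734) = -5.2863


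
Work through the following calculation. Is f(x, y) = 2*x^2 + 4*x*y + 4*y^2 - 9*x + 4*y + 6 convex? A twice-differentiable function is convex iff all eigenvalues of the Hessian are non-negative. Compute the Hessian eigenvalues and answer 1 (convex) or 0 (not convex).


The Hessian of f(x,y) = 2*x^2 + 4*x*y + 4*y^2 - 9*x + 4*y + 6 is:
H = [[4, 4], [4, 8]]
Trace = 4 + 8 = 12
Determinant = 4*8 - (4)^2 = 16
Discriminant = (12)^2 - 4*16 = 80.0
Eigenvalues: lambda_1 = 1.5279, lambda_2 = 10.4721
The function is convex.

1


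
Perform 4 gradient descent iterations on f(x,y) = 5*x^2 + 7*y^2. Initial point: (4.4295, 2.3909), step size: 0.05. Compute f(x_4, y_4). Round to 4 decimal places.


Gradient descent on f(x,y) = 5*x^2 + 7*y^2.
Starting point: (4.4295, 2.3909), alpha = 0.05
Step 1: grad_x = 2*5*4.4295 = 44.295, grad_y = 2*7*2.3909 = 33.4726
  x_1 = 4.4295 - 0.05*44.295 = 2.2148
  y_1 = 2.3909 - 0.05*33.4726 = 0.7173
Step 2: grad_x = 2*5*2.2148 = 22.1475, grad_y = 2*7*0.7173 = 10.0418
  x_2 = 2.2148 - 0.05*22.1475 = 1.1074
  y_2 = 0.7173 - 0.05*10.0418 = 0.2152
Step 3: grad_x = 2*5*1.1074 = 11.0738, grad_y = 2*7*0.2152 = 3.0125
  x_3 = 1.1074 - 0.05*11.0738 = 0.5537
  y_3 = 0.2152 - 0.05*3.0125 = 0.0646
Step 4: grad_x = 2*5*0.5537 = 5.5369, grad_y = 2*7*0.0646 = 0.9038
  x_4 = 0.5537 - 0.05*5.5369 = 0.2768
  y_4 = 0.0646 - 0.05*0.9038 = 0.0194
f(0.2768, 0.0194) = 5*0.2768^2 + 7*0.0194^2 = 0.3858


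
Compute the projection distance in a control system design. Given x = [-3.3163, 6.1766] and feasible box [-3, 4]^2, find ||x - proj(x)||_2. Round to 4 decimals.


Project each component onto [-3, 4].
clip(-3.3163) = -3.0, clip(6.1766) = 4.0
Projection = [-3.0, 4.0]
Squared diffs: [0.1, 4.7376]
Distance = sqrt(4.8376) = 2.1995


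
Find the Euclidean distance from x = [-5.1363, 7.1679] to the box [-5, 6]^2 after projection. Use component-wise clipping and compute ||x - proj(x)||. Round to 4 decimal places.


Project each component onto [-5, 6].
clip(-5.1363) = -5.0, clip(7.1679) = 6.0
Projection = [-5.0, 6.0]
Squared diffs: [0.0186, 1.364]
Distance = sqrt(1.3826) = 1.1758


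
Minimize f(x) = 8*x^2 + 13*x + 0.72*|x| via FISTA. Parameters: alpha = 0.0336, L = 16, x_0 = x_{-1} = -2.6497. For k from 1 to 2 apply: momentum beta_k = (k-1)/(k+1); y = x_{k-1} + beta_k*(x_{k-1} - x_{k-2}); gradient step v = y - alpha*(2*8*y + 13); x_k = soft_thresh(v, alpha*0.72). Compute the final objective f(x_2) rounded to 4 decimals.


FISTA on f(x) = 8*x^2 + 13*x + 0.72*|x|
L = 16, alpha = 0.0336
Iteration 1: beta = 0.0, y = -2.6497 + 0.0*(-2.6497 + 2.6497) = -2.6497
  grad(y) = -29.3952, v = y - alpha*grad = -1.662
  prox(v) = soft_thresh(-1.662, 0.0242) = -1.6378
Iteration 2: beta = 0.3333, y = -1.6378 + 0.3333*(-1.6378 + 2.6497) = -1.3005
  grad(y) = -7.8086, v = y - alpha*grad = -1.0382
  prox(v) = soft_thresh(-1.0382, 0.0242) = -1.014
f(x_2) = 8*(-1.014)^2 + 13*(-1.014) + 0.72*|-1.014| = -4.2264


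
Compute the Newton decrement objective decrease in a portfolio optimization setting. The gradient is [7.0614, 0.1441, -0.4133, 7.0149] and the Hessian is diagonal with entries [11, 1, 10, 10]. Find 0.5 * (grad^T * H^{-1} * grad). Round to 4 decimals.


Step 1: H is diagonal, so H^(-1) * g = [0.6419, 0.1441, -0.0413, 0.7015].
Step 2: g^T H^(-1) g = sum_i g_i^2 / H_ii
  = (7.0614)^2/11 + (0.1441)^2/1 + (-0.4133)^2/10 + (7.0149)^2/10
  = 4.533 + 0.0208 + 0.0171 + 4.9209 = 9.4918
Step 3: Objective decrease = 0.5 * g^T H^(-1) g = 4.7459


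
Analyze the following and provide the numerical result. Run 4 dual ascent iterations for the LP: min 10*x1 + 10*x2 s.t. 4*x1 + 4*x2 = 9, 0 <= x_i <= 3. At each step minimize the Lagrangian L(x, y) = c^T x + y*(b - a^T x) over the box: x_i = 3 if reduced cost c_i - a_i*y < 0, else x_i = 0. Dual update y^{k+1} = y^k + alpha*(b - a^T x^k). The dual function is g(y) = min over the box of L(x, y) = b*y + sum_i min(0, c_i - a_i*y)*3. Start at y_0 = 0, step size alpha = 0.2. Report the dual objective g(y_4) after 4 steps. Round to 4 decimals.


Dual ascent for LP: min 10*x1 + 10*x2, 4*x1 + 4*x2 = 9, 0 <= x_i <= 3
Step 1: y^k = 0.0, reduced costs: (10.0, 10.0)
  x^k = (0.0, 0.0), subgradient = b - a^T x = 9.0
  y^{k+1} = 0.0 + 0.2*9.0 = 1.8
Step 2: y^k = 1.8, reduced costs: (2.8, 2.8)
  x^k = (0.0, 0.0), subgradient = b - a^T x = 9.0
  y^{k+1} = 1.8 + 0.2*9.0 = 3.6
Step 3: y^k = 3.6, reduced costs: (-4.4, -4.4)
  x^k = (3.0, 3.0), subgradient = b - a^T x = -15.0
  y^{k+1} = 3.6 + 0.2*-15.0 = 0.6
Step 4: y^k = 0.6, reduced costs: (7.6, 7.6)
  x^k = (0.0, 0.0), subgradient = b - a^T x = 9.0
  y^{k+1} = 0.6 + 0.2*9.0 = 2.4
Dual objective at y_4 = 2.4: reduced costs (0.4, 0.4), box minimizer x = (0.0, 0.0)
g(y_4) = b*y + (c1 - a1*y)*x1 + (c2 - a2*y)*x2 = 9*2.4 + 0.4*0.0 + 0.4*0.0 = 21.6 + 0.0 + 0.0 = 21.6


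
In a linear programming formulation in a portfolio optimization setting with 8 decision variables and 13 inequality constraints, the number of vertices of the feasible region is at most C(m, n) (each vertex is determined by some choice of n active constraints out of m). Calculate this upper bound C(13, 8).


Each vertex corresponds to some choice of n active constraints out of m, so the number of vertices is at most C(m, n) = m! / (n!(m-n)!).
m = 13, n = 8
Numerator: 13 * 12 * 11 * 10 * 9 * 8 * 7 * 6
Denominator: 8! = 40320
C(13, 8) = 1287


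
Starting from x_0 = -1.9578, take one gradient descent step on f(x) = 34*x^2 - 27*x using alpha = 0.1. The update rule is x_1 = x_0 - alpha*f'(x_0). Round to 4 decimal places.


We compute the gradient at x_0 and apply the update.
f'(x) = 68*x - 27
f'(-1.9578) = 68*-1.9578 - 27 = -160.1304
x_1 = -1.9578 - 0.1*-160.1304 = 14.0552


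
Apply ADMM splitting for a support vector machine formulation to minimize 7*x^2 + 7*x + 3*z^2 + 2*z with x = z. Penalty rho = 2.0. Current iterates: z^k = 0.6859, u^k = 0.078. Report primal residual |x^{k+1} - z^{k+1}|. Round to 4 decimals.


ADMM iteration with rho = 2.0, z^k = 0.6859, u^k = 0.078
Step 1: x-update.
Minimize 7*x^2 + 7*x + (2.0/2)*(x - 0.6859 + 0.078)^2
FOC: (2*7 + 2.0)*x = -7 + 2.0*(0.6859 - 0.078)
x^{k+1} = -0.3615
Step 2: z-update.
Minimize 3*z^2 + 2*z + (2.0/2)*(-0.3615 - z + 0.078)^2
FOC: (2*3 + 2.0)*z = -2 + 2.0*(-0.3615 + 0.078)
z^{k+1} = -0.3209
Step 3: u-update.
u^{k+1} = 0.078 - 0.3615 + 0.3209 = 0.0374
Step 4: Primal residual = |-0.3615 + 0.3209| = 0.0406


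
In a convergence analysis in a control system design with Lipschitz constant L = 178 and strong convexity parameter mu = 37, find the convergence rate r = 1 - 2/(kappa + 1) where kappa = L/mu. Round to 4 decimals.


Step 1: Compute the condition number.
kappa = L/mu = 178/37 = 4.8108
Step 2: Compute the convergence rate.
r = 1 - 2/(kappa + 1) = 1 - 2*mu/(L + mu) = (L - mu)/(L + mu) = 141/215 = 0.6558


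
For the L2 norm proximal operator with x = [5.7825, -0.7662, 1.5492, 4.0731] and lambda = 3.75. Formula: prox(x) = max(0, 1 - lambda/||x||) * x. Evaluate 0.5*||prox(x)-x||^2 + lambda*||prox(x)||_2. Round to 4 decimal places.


Step 1: Compute ||x||.
||x|| = 7.2811
Step 2: Compute scaling factor.
scale = max(0, 1 - 3.75/7.2811) = 0.485
Step 3: prox(x) = [2.8043, -0.3716, 0.7513, 1.9753]
||prox(x)|| = 3.5311
Step 4: Proximal objective.
0.5*||prox-x||^2 = 7.0313
lambda*||prox|| = 13.2416
Total = 20.2729


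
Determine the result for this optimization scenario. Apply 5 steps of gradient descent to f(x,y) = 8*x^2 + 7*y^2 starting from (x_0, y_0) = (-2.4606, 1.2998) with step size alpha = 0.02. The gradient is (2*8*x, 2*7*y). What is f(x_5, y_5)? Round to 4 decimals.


Gradient descent on f(x,y) = 8*x^2 + 7*y^2.
Starting point: (-2.4606, 1.2998), alpha = 0.02
Step 1: grad_x = 2*8*-2.4606 = -39.3696, grad_y = 2*7*1.2998 = 18.1972
  x_1 = -2.4606 - 0.02*-39.3696 = -1.6732
  y_1 = 1.2998 - 0.02*18.1972 = 0.9359
Step 2: grad_x = 2*8*-1.6732 = -26.7713, grad_y = 2*7*0.9359 = 13.102
  x_2 = -1.6732 - 0.02*-26.7713 = -1.1378
  y_2 = 0.9359 - 0.02*13.102 = 0.6738
Step 3: grad_x = 2*8*-1.1378 = -18.2045, grad_y = 2*7*0.6738 = 9.4334
  x_3 = -1.1378 - 0.02*-18.2045 = -0.7737
  y_3 = 0.6738 - 0.02*9.4334 = 0.4851
Step 4: grad_x = 2*8*-0.7737 = -12.3791, grad_y = 2*7*0.4851 = 6.7921
  x_4 = -0.7737 - 0.02*-12.3791 = -0.5261
  y_4 = 0.4851 - 0.02*6.7921 = 0.3493
Step 5: grad_x = 2*8*-0.5261 = -8.4178, grad_y = 2*7*0.3493 = 4.8903
  x_5 = -0.5261 - 0.02*-8.4178 = -0.3578
  y_5 = 0.3493 - 0.02*4.8903 = 0.2515
f(-0.3578, 0.2515) = 8*(-0.3578)^2 + 7*0.2515^2 = 1.4667


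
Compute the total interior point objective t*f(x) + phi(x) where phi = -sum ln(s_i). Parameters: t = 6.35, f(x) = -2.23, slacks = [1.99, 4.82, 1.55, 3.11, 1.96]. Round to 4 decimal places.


Step 1: Compute log-barrier.
ln values: [0.6881, 1.5728, 0.4383, 1.1346, 0.6729]
phi = -(0.6881 + 1.5728 + 0.4383 + 1.1346 + 0.6729) = -4.5067
Step 2: Compute augmented objective.
t*f(x) = 6.35*-2.23 = -14.1605
Total = -14.1605 - 4.5067 = -18.6672


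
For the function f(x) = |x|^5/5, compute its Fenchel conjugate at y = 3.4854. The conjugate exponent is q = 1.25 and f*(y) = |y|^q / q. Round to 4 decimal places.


The conjugate exponent q satisfies 1/p + 1/q = 1.
p = 5, so q = 5/(5 - 1) = 1.25
|y|^q = 3.4854^1.25 = 4.7623
f*(3.4854) = 4.7623 / 1.25 = 3.8098


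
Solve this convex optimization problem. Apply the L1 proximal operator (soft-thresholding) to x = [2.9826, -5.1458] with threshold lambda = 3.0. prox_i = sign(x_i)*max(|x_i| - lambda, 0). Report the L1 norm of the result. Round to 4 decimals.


Soft-thresholding with lambda = 3.0:
prox(2.9826) = sign(2.9826)*max(|2.9826| - 3.0, 0) = 0.0
prox(-5.1458) = sign(-5.1458)*max(|-5.1458| - 3.0, 0) = -2.1458
prox(x) = [0.0, -2.1458]
||prox(x)||_1 = 0.0 + 2.1458 = 2.1458


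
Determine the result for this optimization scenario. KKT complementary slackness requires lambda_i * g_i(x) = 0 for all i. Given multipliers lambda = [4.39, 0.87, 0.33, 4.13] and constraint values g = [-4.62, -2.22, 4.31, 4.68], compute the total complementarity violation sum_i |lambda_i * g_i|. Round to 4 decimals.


KKT complementary slackness check:
lambda_1 * g_1 = 4.39 * -4.62 = -20.2818
lambda_2 * g_2 = 0.87 * -2.22 = -1.9314
lambda_3 * g_3 = 0.33 * 4.31 = 1.4223
lambda_4 * g_4 = 4.13 * 4.68 = 19.3284
Total violation = 20.2818 + 1.9314 + 1.4223 + 19.3284 = 42.9639


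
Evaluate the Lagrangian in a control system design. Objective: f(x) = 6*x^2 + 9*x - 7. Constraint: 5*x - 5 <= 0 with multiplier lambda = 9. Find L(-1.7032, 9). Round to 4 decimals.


Step 1: Evaluate f(x).
f(-1.7032) = 6*(-1.7032)^2 + 9*(-1.7032) - 7 = -4.9235
Step 2: Evaluate g(x).
g(-1.7032) = 5*-1.7032 - 5 = -13.516
Step 3: Compute Lagrangian.
L = -4.9235 + 9*-13.516 = -126.5675


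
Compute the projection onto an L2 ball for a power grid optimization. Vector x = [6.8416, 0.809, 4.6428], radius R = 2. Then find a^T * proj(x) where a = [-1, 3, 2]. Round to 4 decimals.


Step 1: Compute ||x|| (intermediates to 6 decimals).
||x|| = sqrt(6.8416^2 + 0.809^2 + 4.6428^2) = 8.307681
Step 2: Project.
Since ||x|| > R, scale = R/||x|| = 2/8.307681 = 0.240741, proj(x) = scale * x
proj(x) = [1.647054, 0.194759, 1.117712]
Step 3: Dot product.
a^T * proj(x) = -1*1.647054 + 3*0.194759 + 2*1.117712 = 1.1726


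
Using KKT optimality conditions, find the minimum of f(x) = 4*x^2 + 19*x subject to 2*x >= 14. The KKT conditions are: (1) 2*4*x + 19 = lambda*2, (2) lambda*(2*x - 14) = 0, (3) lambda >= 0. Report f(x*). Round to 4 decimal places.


Step 1: Try lambda = 0 (constraint inactive).
x_unc = -19/(2*4) = -2.375
Check: 2*-2.375 = -4.75 < 14 -- violated!
Step 2: Constraint must be active: 2*x = 14
x* = 14/2 = 7.0
lambda = (2*4*7.0 + 19)/2 = 37.5
Step 3: Compute optimal value.
f(x*) = 4*7.0^2 + 19*7.0 = 329.0


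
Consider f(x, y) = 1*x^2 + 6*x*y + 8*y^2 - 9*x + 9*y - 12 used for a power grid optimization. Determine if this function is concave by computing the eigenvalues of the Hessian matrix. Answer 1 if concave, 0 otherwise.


The Hessian of f(x,y) = 1*x^2 + 6*x*y + 8*y^2 - 9*x + 9*y - 12 is:
H = [[2, 6], [6, 16]]
Trace = 2 + 16 = 18
Determinant = 2*16 - (6)^2 = -4
Discriminant = (18)^2 - 4*-4 = 340.0
Eigenvalues: lambda_1 = -0.2195, lambda_2 = 18.2195
The function is not concave.

0


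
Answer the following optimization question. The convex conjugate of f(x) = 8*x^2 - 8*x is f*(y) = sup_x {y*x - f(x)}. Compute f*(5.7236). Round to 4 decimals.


f*(y) = sup_x {y*x - a*x^2 - b*x} = sup_x {(y-b)*x - a*x^2}
FOC: (y - b) - 2a*x = 0 => x* = (y - b)/(2a)
x* = (5.7236 + 8)/(2*8) = 0.8577
f*(5.7236) = (y-b)^2/(4a) = (5.7236 + 8)^2/(4*8)
= 188.3372/32 = 5.8855


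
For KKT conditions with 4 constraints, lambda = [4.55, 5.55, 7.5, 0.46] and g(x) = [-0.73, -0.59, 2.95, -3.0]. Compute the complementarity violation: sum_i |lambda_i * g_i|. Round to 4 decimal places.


KKT complementary slackness check:
lambda_1 * g_1 = 4.55 * -0.73 = -3.3215
lambda_2 * g_2 = 5.55 * -0.59 = -3.2745
lambda_3 * g_3 = 7.5 * 2.95 = 22.125
lambda_4 * g_4 = 0.46 * -3.0 = -1.38
Total violation = 3.3215 + 3.2745 + 22.125 + 1.38 = 30.101


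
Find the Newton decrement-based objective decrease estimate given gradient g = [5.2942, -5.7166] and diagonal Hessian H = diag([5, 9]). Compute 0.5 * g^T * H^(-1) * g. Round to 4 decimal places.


Step 1: H is diagonal, so H^(-1) * g = [1.0588, -0.6352].
Step 2: g^T H^(-1) g = sum_i g_i^2 / H_ii
  = (5.2942)^2/5 + (-5.7166)^2/9
  = 5.6057 + 3.6311 = 9.2368
Step 3: Objective decrease = 0.5 * g^T H^(-1) g = 4.6184


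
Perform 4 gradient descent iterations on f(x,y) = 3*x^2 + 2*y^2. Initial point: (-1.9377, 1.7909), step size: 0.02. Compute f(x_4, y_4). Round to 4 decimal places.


Gradient descent on f(x,y) = 3*x^2 + 2*y^2.
Starting point: (-1.9377, 1.7909), alpha = 0.02
Step 1: grad_x = 2*3*-1.9377 = -11.6262, grad_y = 2*2*1.7909 = 7.1636
  x_1 = -1.9377 - 0.02*-11.6262 = -1.7052
  y_1 = 1.7909 - 0.02*7.1636 = 1.6476
Step 2: grad_x = 2*3*-1.7052 = -10.2311, grad_y = 2*2*1.6476 = 6.5905
  x_2 = -1.7052 - 0.02*-10.2311 = -1.5006
  y_2 = 1.6476 - 0.02*6.5905 = 1.5158
Step 3: grad_x = 2*3*-1.5006 = -9.0033, grad_y = 2*2*1.5158 = 6.0633
  x_3 = -1.5006 - 0.02*-9.0033 = -1.3205
  y_3 = 1.5158 - 0.02*6.0633 = 1.3946
Step 4: grad_x = 2*3*-1.3205 = -7.9229, grad_y = 2*2*1.3946 = 5.5782
  x_4 = -1.3205 - 0.02*-7.9229 = -1.162
  y_4 = 1.3946 - 0.02*5.5782 = 1.283
f(-1.162, 1.283) = 3*(-1.162)^2 + 2*1.283^2 = 7.3431


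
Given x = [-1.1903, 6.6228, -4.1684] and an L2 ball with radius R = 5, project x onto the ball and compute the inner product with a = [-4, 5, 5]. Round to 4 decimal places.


Step 1: Compute ||x|| (intermediates to 6 decimals).
||x|| = sqrt((-1.1903)^2 + 6.6228^2 + (-4.1684)^2) = 7.915419
Step 2: Project.
Since ||x|| > R, scale = R/||x|| = 5/7.915419 = 0.631678, proj(x) = scale * x
proj(x) = [-0.751886, 4.183477, -2.633087]
Step 3: Dot product.
a^T * proj(x) = -4*(-0.751886) + 5*4.183477 + 5*(-2.633087) = 10.7595


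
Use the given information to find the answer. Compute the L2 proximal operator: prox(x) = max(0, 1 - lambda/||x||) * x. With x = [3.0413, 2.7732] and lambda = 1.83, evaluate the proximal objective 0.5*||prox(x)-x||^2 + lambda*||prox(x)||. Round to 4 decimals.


Step 1: Compute ||x||.
||x|| = 4.1158
Step 2: Compute scaling factor.
scale = max(0, 1 - 1.83/4.1158) = 0.5554
Step 3: prox(x) = [1.6891, 1.5402]
||prox(x)|| = 2.2858
Step 4: Proximal objective.
0.5*||prox-x||^2 = 1.6745
lambda*||prox|| = 4.183
Total = 5.8575


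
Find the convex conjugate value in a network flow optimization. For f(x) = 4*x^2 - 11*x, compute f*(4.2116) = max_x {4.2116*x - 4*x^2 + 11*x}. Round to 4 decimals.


f*(y) = sup_x {y*x - a*x^2 - b*x} = sup_x {(y-b)*x - a*x^2}
FOC: (y - b) - 2a*x = 0 => x* = (y - b)/(2a)
x* = (4.2116 + 11)/(2*4) = 1.9015
f*(4.2116) = (y-b)^2/(4a) = (4.2116 + 11)^2/(4*4)
= 231.3928/16 = 14.462


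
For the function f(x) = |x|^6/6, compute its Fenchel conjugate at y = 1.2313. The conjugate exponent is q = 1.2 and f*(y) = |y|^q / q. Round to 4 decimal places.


The conjugate exponent q satisfies 1/p + 1/q = 1.
p = 6, so q = 6/(6 - 1) = 1.2
|y|^q = 1.2313^1.2 = 1.2836
f*(1.2313) = 1.2836 / 1.2 = 1.0697


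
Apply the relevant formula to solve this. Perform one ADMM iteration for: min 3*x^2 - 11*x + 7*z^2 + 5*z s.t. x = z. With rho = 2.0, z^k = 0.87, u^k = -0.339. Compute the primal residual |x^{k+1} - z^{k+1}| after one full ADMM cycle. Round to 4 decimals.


ADMM iteration with rho = 2.0, z^k = 0.87, u^k = -0.339
Step 1: x-update.
Minimize 3*x^2 - 11*x + (2.0/2)*(x - 0.87 - 0.339)^2
FOC: (2*3 + 2.0)*x = 11 + 2.0*(0.87 + 0.339)
x^{k+1} = 1.6773
Step 2: z-update.
Minimize 7*z^2 + 5*z + (2.0/2)*(1.6773 - z - 0.339)^2
FOC: (2*7 + 2.0)*z = -5 + 2.0*(1.6773 - 0.339)
z^{k+1} = -0.1452
Step 3: u-update.
u^{k+1} = -0.339 + 1.6773 + 0.1452 = 1.4835
Step 4: Primal residual = |1.6773 + 0.1452| = 1.8225


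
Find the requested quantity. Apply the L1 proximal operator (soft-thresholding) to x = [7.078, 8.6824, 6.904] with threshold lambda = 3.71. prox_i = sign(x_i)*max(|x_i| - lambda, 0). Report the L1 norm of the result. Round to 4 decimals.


Soft-thresholding with lambda = 3.71:
prox(7.078) = sign(7.078)*max(|7.078| - 3.71, 0) = 3.368
prox(8.6824) = sign(8.6824)*max(|8.6824| - 3.71, 0) = 4.9724
prox(6.904) = sign(6.904)*max(|6.904| - 3.71, 0) = 3.194
prox(x) = [3.368, 4.9724, 3.194]
||prox(x)||_1 = 3.368 + 4.9724 + 3.194 = 11.5344


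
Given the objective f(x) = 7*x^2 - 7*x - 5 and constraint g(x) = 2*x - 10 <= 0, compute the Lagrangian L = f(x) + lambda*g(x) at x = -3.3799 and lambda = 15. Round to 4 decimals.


Step 1: Evaluate f(x).
f(-3.3799) = 7*(-3.3799)^2 - 7*(-3.3799) - 5 = 98.6254
Step 2: Evaluate g(x).
g(-3.3799) = 2*-3.3799 - 10 = -16.7598
Step 3: Compute Lagrangian.
L = 98.6254 + 15*-16.7598 = -152.7716


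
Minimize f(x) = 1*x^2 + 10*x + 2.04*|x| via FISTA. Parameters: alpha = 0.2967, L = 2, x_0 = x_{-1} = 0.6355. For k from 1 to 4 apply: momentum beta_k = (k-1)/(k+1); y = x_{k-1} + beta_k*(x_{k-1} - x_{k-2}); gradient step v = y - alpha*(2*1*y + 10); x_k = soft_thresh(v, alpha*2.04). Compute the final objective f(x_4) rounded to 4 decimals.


FISTA on f(x) = 1*x^2 + 10*x + 2.04*|x|
L = 2, alpha = 0.2967
Iteration 1: beta = 0.0, y = 0.6355 + 0.0*(0.6355 - 0.6355) = 0.6355
  grad(y) = 11.271, v = y - alpha*grad = -2.7086
  prox(v) = soft_thresh(-2.7086, 0.6053) = -2.1033
Iteration 2: beta = 0.3333, y = -2.1033 + 0.3333*(-2.1033 - 0.6355) = -3.0163
  grad(y) = 3.9674, v = y - alpha*grad = -4.1934
  prox(v) = soft_thresh(-4.1934, 0.6053) = -3.5882
Iteration 3: beta = 0.5, y = -3.5882 + 0.5*(-3.5882 + 2.1033) = -4.3306
  grad(y) = 1.3389, v = y - alpha*grad = -4.7278
  prox(v) = soft_thresh(-4.7278, 0.6053) = -4.1225
Iteration 4: beta = 0.6, y = -4.1225 + 0.6*(-4.1225 + 3.5882) = -4.4432
  grad(y) = 1.1137, v = y - alpha*grad = -4.7736
  prox(v) = soft_thresh(-4.7736, 0.6053) = -4.1683
f(x_4) = 1*(-4.1683)^2 + 10*(-4.1683) + 2.04*|-4.1683| = -15.8049


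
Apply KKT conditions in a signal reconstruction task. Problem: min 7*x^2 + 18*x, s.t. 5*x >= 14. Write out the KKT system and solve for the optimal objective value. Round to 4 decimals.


Step 1: Try lambda = 0 (constraint inactive).
x_unc = -18/(2*7) = -1.2857
Check: 5*-1.2857 = -6.4285 < 14 -- violated!
Step 2: Constraint must be active: 5*x = 14
x* = 14/5 = 2.8
lambda = (2*7*2.8 + 18)/5 = 11.44
Step 3: Compute optimal value.
f(x*) = 7*2.8^2 + 18*2.8 = 105.28


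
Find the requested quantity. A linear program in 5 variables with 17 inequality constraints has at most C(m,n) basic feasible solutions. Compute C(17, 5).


Each vertex corresponds to some choice of n active constraints out of m, so the number of vertices is at most C(m, n) = m! / (n!(m-n)!).
m = 17, n = 5
Numerator: 17 * 16 * 15 * 14 * 13
Denominator: 5! = 120
C(17, 5) = 6188


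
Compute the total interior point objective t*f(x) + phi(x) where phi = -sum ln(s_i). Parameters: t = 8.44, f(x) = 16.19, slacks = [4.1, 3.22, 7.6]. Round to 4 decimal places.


Step 1: Compute log-barrier.
ln values: [1.411, 1.1694, 2.0281]
phi = -(1.411 + 1.1694 + 2.0281) = -4.6085
Step 2: Compute augmented objective.
t*f(x) = 8.44*16.19 = 136.6436
Total = 136.6436 - 4.6085 = 132.0351


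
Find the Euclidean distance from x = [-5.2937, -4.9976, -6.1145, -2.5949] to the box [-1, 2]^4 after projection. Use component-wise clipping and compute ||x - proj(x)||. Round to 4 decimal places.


Project each component onto [-1, 2].
clip(-5.2937) = -1.0, clip(-4.9976) = -1.0, clip(-6.1145) = -1.0, clip(-2.5949) = -1.0
Projection = [-1.0, -1.0, -1.0, -1.0]
Squared diffs: [18.4359, 15.9808, 26.1581, 2.5437]
Distance = sqrt(63.1185) = 7.9447


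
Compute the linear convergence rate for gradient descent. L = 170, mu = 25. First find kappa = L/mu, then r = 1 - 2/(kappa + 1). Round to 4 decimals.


Step 1: Compute the condition number.
kappa = L/mu = 170/25 = 6.8
Step 2: Compute the convergence rate.
r = 1 - 2/(kappa + 1) = 1 - 2*mu/(L + mu) = (L - mu)/(L + mu) = 145/195 = 0.7436


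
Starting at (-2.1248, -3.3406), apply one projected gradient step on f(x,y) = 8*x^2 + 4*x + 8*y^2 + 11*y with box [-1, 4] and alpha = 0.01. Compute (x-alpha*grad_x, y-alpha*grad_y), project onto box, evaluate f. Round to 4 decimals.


Step 1: Compute gradient at (-2.1248, -3.3406).
grad_x = 2*8*-2.1248 + 4 = -29.9968
grad_y = 2*8*-3.3406 + 11 = -42.4496
Step 2: Gradient step.
x_raw = -2.1248 - 0.01*-29.9968 = -1.8248
y_raw = -3.3406 - 0.01*-42.4496 = -2.9161
Step 3: Project onto [-1, 4].
x_proj = clip(-1.8248) = -1.0
y_proj = clip(-2.9161) = -1.0
Step 4: Evaluate f.
f(-1.0, -1.0) = 1.0


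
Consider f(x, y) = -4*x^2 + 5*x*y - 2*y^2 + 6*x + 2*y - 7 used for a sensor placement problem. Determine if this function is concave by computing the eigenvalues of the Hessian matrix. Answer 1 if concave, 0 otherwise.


The Hessian of f(x,y) = -4*x^2 + 5*x*y - 2*y^2 + 6*x + 2*y - 7 is:
H = [[-8, 5], [5, -4]]
Trace = -8 - 4 = -12
Determinant = -8*-4 - (5)^2 = 7
Discriminant = (-12)^2 - 4*7 = 116.0
Eigenvalues: lambda_1 = -11.3852, lambda_2 = -0.6148
The function is concave.

1


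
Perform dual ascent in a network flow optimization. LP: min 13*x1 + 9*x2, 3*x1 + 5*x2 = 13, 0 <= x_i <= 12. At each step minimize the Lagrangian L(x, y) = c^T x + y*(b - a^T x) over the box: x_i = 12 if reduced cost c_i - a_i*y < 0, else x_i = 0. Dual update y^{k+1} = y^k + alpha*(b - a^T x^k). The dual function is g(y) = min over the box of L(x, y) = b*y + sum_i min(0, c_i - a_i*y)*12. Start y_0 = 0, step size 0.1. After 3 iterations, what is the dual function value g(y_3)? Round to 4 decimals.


Dual ascent for LP: min 13*x1 + 9*x2, 3*x1 + 5*x2 = 13, 0 <= x_i <= 12
Step 1: y^k = 0.0, reduced costs: (13.0, 9.0)
  x^k = (0.0, 0.0), subgradient = b - a^T x = 13.0
  y^{k+1} = 0.0 + 0.1*13.0 = 1.3
Step 2: y^k = 1.3, reduced costs: (9.1, 2.5)
  x^k = (0.0, 0.0), subgradient = b - a^T x = 13.0
  y^{k+1} = 1.3 + 0.1*13.0 = 2.6
Step 3: y^k = 2.6, reduced costs: (5.2, -4.0)
  x^k = (0.0, 12.0), subgradient = b - a^T x = -47.0
  y^{k+1} = 2.6 + 0.1*-47.0 = -2.1
Dual objective at y_3 = -2.1: reduced costs (19.3, 19.5), box minimizer x = (0.0, 0.0)
g(y_3) = b*y + (c1 - a1*y)*x1 + (c2 - a2*y)*x2 = 13*(-2.1) + 19.3*0.0 + 19.5*0.0 = -27.3 + 0.0 + 0.0 = -27.3


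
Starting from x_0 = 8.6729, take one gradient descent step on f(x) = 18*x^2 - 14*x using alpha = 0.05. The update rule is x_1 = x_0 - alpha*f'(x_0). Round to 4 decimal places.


We compute the gradient at x_0 and apply the update.
f'(x) = 36*x - 14
f'(8.6729) = 36*8.6729 - 14 = 298.2244
x_1 = 8.6729 - 0.05*298.2244 = -6.2383


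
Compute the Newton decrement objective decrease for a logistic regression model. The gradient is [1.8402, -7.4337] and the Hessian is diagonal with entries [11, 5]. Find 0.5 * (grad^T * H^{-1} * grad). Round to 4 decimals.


Step 1: H is diagonal, so H^(-1) * g = [0.1673, -1.4867].
Step 2: g^T H^(-1) g = sum_i g_i^2 / H_ii
  = (1.8402)^2/11 + (-7.4337)^2/5
  = 0.3078 + 11.052 = 11.3598
Step 3: Objective decrease = 0.5 * g^T H^(-1) g = 5.6799


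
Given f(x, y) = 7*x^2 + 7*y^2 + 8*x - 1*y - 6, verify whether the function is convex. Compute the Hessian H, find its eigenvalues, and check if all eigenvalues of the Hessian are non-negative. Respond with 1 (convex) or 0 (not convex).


The Hessian of f(x,y) = 7*x^2 + 7*y^2 + 8*x - 1*y - 6 is:
H = [[14, 0], [0, 14]]
Trace = 14 + 14 = 28
Determinant = 14*14 - (0)^2 = 196
Discriminant = (28)^2 - 4*196 = 0.0
Eigenvalues: lambda_1 = 14.0, lambda_2 = 14.0
The function is convex.

1


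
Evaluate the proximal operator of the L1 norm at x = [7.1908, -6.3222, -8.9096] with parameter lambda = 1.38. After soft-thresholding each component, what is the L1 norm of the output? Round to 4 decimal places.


Soft-thresholding with lambda = 1.38:
prox(7.1908) = sign(7.1908)*max(|7.1908| - 1.38, 0) = 5.8108
prox(-6.3222) = sign(-6.3222)*max(|-6.3222| - 1.38, 0) = -4.9422
prox(-8.9096) = sign(-8.9096)*max(|-8.9096| - 1.38, 0) = -7.5296
prox(x) = [5.8108, -4.9422, -7.5296]
||prox(x)||_1 = 5.8108 + 4.9422 + 7.5296 = 18.2826


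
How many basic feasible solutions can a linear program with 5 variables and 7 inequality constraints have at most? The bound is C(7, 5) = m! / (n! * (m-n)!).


Each vertex corresponds to some choice of n active constraints out of m, so the number of vertices is at most C(m, n) = m! / (n!(m-n)!).
m = 7, n = 5
Numerator: 7 * 6 * 5 * 4 * 3
Denominator: 5! = 120
C(7, 5) = 21


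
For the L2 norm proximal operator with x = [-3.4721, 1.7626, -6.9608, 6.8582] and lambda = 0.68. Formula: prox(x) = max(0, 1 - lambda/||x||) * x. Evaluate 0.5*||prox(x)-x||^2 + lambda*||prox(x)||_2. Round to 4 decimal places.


Step 1: Compute ||x||.
||x|| = 10.519
Step 2: Compute scaling factor.
scale = max(0, 1 - 0.68/10.519) = 0.9354
Step 3: prox(x) = [-3.2476, 1.6487, -6.5108, 6.4149]
||prox(x)|| = 9.839
Step 4: Proximal objective.
0.5*||prox-x||^2 = 0.2312
lambda*||prox|| = 6.6905
Total = 6.9217


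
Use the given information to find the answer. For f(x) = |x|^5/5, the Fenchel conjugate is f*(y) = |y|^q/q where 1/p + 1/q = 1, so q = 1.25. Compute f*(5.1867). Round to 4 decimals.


The conjugate exponent q satisfies 1/p + 1/q = 1.
p = 5, so q = 5/(5 - 1) = 1.25
|y|^q = 5.1867^1.25 = 7.8273
f*(5.1867) = 7.8273 / 1.25 = 6.2619


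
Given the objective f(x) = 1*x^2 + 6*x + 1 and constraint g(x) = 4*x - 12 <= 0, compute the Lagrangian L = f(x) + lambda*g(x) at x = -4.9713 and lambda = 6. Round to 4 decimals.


Step 1: Evaluate f(x).
f(-4.9713) = 1*(-4.9713)^2 + 6*(-4.9713) + 1 = -4.114
Step 2: Evaluate g(x).
g(-4.9713) = 4*-4.9713 - 12 = -31.8852
Step 3: Compute Lagrangian.
L = -4.114 + 6*-31.8852 = -195.4252


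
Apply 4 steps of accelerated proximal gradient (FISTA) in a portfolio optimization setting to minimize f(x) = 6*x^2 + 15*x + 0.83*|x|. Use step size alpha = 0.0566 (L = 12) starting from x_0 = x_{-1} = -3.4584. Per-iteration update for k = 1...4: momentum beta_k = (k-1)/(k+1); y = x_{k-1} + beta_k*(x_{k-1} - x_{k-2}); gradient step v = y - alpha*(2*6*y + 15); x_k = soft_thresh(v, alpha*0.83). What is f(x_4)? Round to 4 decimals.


FISTA on f(x) = 6*x^2 + 15*x + 0.83*|x|
L = 12, alpha = 0.0566
Iteration 1: beta = 0.0, y = -3.4584 + 0.0*(-3.4584 + 3.4584) = -3.4584
  grad(y) = -26.5008, v = y - alpha*grad = -1.9585
  prox(v) = soft_thresh(-1.9585, 0.047) = -1.9115
Iteration 2: beta = 0.3333, y = -1.9115 + 0.3333*(-1.9115 + 3.4584) = -1.3958
  grad(y) = -1.75, v = y - alpha*grad = -1.2968
  prox(v) = soft_thresh(-1.2968, 0.047) = -1.2498
Iteration 3: beta = 0.5, y = -1.2498 + 0.5*(-1.2498 + 1.9115) = -0.919
  grad(y) = 3.9724, v = y - alpha*grad = -1.1438
  prox(v) = soft_thresh(-1.1438, 0.047) = -1.0968
Iteration 4: beta = 0.6, y = -1.0968 + 0.6*(-1.0968 + 1.2498) = -1.005
  grad(y) = 2.9395, v = y - alpha*grad = -1.1714
  prox(v) = soft_thresh(-1.1714, 0.047) = -1.1244
f(x_4) = 6*(-1.1244)^2 + 15*(-1.1244) + 0.83*|-1.1244| = -8.3471


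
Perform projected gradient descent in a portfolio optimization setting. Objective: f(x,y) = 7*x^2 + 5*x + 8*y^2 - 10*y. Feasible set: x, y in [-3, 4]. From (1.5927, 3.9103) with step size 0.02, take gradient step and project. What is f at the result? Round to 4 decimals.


Step 1: Compute gradient at (1.5927, 3.9103).
grad_x = 2*7*1.5927 + 5 = 27.2978
grad_y = 2*8*3.9103 - 10 = 52.5648
Step 2: Gradient step.
x_raw = 1.5927 - 0.02*27.2978 = 1.0467
y_raw = 3.9103 - 0.02*52.5648 = 2.859
Step 3: Project onto [-3, 4].
x_proj = clip(1.0467) = 1.0467
y_proj = clip(2.859) = 2.859
Step 4: Evaluate f.
f(1.0467, 2.859) = 49.7046


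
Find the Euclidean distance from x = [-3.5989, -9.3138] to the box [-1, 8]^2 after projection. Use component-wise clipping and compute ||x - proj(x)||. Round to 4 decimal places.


Project each component onto [-1, 8].
clip(-3.5989) = -1.0, clip(-9.3138) = -1.0
Projection = [-1.0, -1.0]
Squared diffs: [6.7543, 69.1193]
Distance = sqrt(75.8736) = 8.7105


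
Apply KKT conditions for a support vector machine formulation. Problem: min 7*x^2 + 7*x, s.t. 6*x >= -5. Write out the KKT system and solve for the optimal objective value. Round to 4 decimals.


Step 1: Try lambda = 0 (constraint inactive).
Stationarity: 2*7*x + 7 = 0
x* = -7/(2*7) = -0.5
Check constraint: 6*-0.5 = -3.0 >= -5 -- satisfied.
Step 2: Compute optimal value.
f(x*) = 7*(-0.5)^2 + 7*(-0.5) = -1.75


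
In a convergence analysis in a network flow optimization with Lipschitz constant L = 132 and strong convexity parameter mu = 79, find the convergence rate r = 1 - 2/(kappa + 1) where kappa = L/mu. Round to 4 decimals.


Step 1: Compute the condition number.
kappa = L/mu = 132/79 = 1.6709
Step 2: Compute the convergence rate.
r = 1 - 2/(kappa + 1) = 1 - 2*mu/(L + mu) = (L - mu)/(L + mu) = 53/211 = 0.2512


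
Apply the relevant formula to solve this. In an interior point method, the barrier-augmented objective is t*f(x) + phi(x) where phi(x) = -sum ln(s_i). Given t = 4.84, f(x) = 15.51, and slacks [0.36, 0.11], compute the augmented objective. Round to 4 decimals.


Step 1: Compute log-barrier.
ln values: [-1.0217, -2.2073]
phi = -(-1.0217 - 2.2073) = 3.2289
Step 2: Compute augmented objective.
t*f(x) = 4.84*15.51 = 75.0684
Total = 75.0684 + 3.2289 = 78.2973


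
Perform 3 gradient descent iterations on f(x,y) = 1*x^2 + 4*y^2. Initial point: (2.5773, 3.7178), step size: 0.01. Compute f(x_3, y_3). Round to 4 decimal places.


Gradient descent on f(x,y) = 1*x^2 + 4*y^2.
Starting point: (2.5773, 3.7178), alpha = 0.01
Step 1: grad_x = 2*1*2.5773 = 5.1546, grad_y = 2*4*3.7178 = 29.7424
  x_1 = 2.5773 - 0.01*5.1546 = 2.5258
  y_1 = 3.7178 - 0.01*29.7424 = 3.4204
Step 2: grad_x = 2*1*2.5258 = 5.0515, grad_y = 2*4*3.4204 = 27.363
  x_2 = 2.5258 - 0.01*5.0515 = 2.4752
  y_2 = 3.4204 - 0.01*27.363 = 3.1467
Step 3: grad_x = 2*1*2.4752 = 4.9505, grad_y = 2*4*3.1467 = 25.174
  x_3 = 2.4752 - 0.01*4.9505 = 2.4257
  y_3 = 3.1467 - 0.01*25.174 = 2.895
f(2.4257, 2.895) = 1*2.4257^2 + 4*2.895^2 = 39.4084


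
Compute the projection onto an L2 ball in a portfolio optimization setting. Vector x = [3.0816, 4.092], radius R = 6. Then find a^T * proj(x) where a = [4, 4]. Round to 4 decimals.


Step 1: Compute ||x|| (intermediates to 6 decimals).
||x|| = sqrt(3.0816^2 + 4.092^2) = 5.12257
Step 2: Project.
Since ||x|| <= R, proj = x (no scaling needed).
proj(x) = [3.0816, 4.092]
Step 3: Dot product.
a^T * proj(x) = 4*3.0816 + 4*4.092 = 28.6944


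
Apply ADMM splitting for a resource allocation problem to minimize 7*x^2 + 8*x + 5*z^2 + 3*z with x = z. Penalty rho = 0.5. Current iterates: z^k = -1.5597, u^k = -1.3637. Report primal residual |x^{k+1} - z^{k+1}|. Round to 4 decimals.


ADMM iteration with rho = 0.5, z^k = -1.5597, u^k = -1.3637
Step 1: x-update.
Minimize 7*x^2 + 8*x + (0.5/2)*(x + 1.5597 - 1.3637)^2
FOC: (2*7 + 0.5)*x = -8 + 0.5*(-1.5597 + 1.3637)
x^{k+1} = -0.5585
Step 2: z-update.
Minimize 5*z^2 + 3*z + (0.5/2)*(-0.5585 - z - 1.3637)^2
FOC: (2*5 + 0.5)*z = -3 + 0.5*(-0.5585 - 1.3637)
z^{k+1} = -0.3772
Step 3: u-update.
u^{k+1} = -1.3637 - 0.5585 + 0.3772 = -1.5449
Step 4: Primal residual = |-0.5585 + 0.3772| = 0.1812


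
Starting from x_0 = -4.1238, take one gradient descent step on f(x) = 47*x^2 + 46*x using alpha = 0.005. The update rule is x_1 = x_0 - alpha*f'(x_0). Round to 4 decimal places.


We compute the gradient at x_0 and apply the update.
f'(x) = 94*x + 46
f'(-4.1238) = 94*-4.1238 + 46 = -341.6372
x_1 = -4.1238 - 0.005*-341.6372 = -2.4156


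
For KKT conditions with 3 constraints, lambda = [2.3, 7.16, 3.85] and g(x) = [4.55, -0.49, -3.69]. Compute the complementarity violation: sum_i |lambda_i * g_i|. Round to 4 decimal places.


KKT complementary slackness check:
lambda_1 * g_1 = 2.3 * 4.55 = 10.465
lambda_2 * g_2 = 7.16 * -0.49 = -3.5084
lambda_3 * g_3 = 3.85 * -3.69 = -14.2065
Total violation = 10.465 + 3.5084 + 14.2065 = 28.1799


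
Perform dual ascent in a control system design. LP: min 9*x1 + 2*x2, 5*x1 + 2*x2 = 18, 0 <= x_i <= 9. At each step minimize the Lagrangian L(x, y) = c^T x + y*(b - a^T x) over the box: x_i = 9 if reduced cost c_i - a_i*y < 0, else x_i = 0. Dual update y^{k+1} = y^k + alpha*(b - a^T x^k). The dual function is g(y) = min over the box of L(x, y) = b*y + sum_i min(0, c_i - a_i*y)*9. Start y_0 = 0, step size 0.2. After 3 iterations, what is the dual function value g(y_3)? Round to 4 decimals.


Dual ascent for LP: min 9*x1 + 2*x2, 5*x1 + 2*x2 = 18, 0 <= x_i <= 9
Step 1: y^k = 0.0, reduced costs: (9.0, 2.0)
  x^k = (0.0, 0.0), subgradient = b - a^T x = 18.0
  y^{k+1} = 0.0 + 0.2*18.0 = 3.6
Step 2: y^k = 3.6, reduced costs: (-9.0, -5.2)
  x^k = (9.0, 9.0), subgradient = b - a^T x = -45.0
  y^{k+1} = 3.6 + 0.2*-45.0 = -5.4
Step 3: y^k = -5.4, reduced costs: (36.0, 12.8)
  x^k = (0.0, 0.0), subgradient = b - a^T x = 18.0
  y^{k+1} = -5.4 + 0.2*18.0 = -1.8
Dual objective at y_3 = -1.8: reduced costs (18.0, 5.6), box minimizer x = (0.0, 0.0)
g(y_3) = b*y + (c1 - a1*y)*x1 + (c2 - a2*y)*x2 = 18*(-1.8) + 18.0*0.0 + 5.6*0.0 = -32.4 + 0.0 + 0.0 = -32.4


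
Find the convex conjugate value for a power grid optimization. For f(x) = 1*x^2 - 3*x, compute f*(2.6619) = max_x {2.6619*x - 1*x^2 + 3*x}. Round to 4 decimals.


f*(y) = sup_x {y*x - a*x^2 - b*x} = sup_x {(y-b)*x - a*x^2}
FOC: (y - b) - 2a*x = 0 => x* = (y - b)/(2a)
x* = (2.6619 + 3)/(2*1) = 2.831
f*(2.6619) = (y-b)^2/(4a) = (2.6619 + 3)^2/(4*1)
= 32.0571/4 = 8.0143


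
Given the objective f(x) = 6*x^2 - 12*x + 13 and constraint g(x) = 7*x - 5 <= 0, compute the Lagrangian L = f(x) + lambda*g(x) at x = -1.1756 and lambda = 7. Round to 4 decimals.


Step 1: Evaluate f(x).
f(-1.1756) = 6*(-1.1756)^2 - 12*(-1.1756) + 13 = 35.3994
Step 2: Evaluate g(x).
g(-1.1756) = 7*-1.1756 - 5 = -13.2292
Step 3: Compute Lagrangian.
L = 35.3994 + 7*-13.2292 = -57.205


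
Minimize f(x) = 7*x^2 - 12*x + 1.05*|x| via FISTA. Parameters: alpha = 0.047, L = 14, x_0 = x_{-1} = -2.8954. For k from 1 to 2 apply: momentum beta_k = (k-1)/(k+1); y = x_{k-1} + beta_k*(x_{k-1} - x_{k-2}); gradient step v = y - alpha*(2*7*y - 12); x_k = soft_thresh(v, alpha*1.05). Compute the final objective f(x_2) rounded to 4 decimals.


FISTA on f(x) = 7*x^2 - 12*x + 1.05*|x|
L = 14, alpha = 0.047
Iteration 1: beta = 0.0, y = -2.8954 + 0.0*(-2.8954 + 2.8954) = -2.8954
  grad(y) = -52.5356, v = y - alpha*grad = -0.4262
  prox(v) = soft_thresh(-0.4262, 0.0494) = -0.3769
Iteration 2: beta = 0.3333, y = -0.3769 + 0.3333*(-0.3769 + 2.8954) = 0.4626
  grad(y) = -5.5232, v = y - alpha*grad = 0.7222
  prox(v) = soft_thresh(0.7222, 0.0494) = 0.6729
f(x_2) = 7*0.6729^2 - 12*0.6729 + 1.05*|0.6729| = -4.1986


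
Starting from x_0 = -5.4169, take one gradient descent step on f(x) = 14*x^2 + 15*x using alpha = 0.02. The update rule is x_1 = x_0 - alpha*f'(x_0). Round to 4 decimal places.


We compute the gradient at x_0 and apply the update.
f'(x) = 28*x + 15
f'(-5.4169) = 28*-5.4169 + 15 = -136.6732
x_1 = -5.4169 - 0.02*-136.6732 = -2.6834


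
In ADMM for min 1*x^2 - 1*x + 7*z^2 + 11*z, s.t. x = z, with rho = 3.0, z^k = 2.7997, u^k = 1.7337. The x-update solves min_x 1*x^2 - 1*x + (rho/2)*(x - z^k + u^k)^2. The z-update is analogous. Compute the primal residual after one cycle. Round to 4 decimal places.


ADMM iteration with rho = 3.0, z^k = 2.7997, u^k = 1.7337
Step 1: x-update.
Minimize 1*x^2 - 1*x + (3.0/2)*(x - 2.7997 + 1.7337)^2
FOC: (2*1 + 3.0)*x = 1 + 3.0*(2.7997 - 1.7337)
x^{k+1} = 0.8396
Step 2: z-update.
Minimize 7*z^2 + 11*z + (3.0/2)*(0.8396 - z + 1.7337)^2
FOC: (2*7 + 3.0)*z = -11 + 3.0*(0.8396 + 1.7337)
z^{k+1} = -0.1929
Step 3: u-update.
u^{k+1} = 1.7337 + 0.8396 + 0.1929 = 2.7662
Step 4: Primal residual = |0.8396 + 0.1929| = 1.0325


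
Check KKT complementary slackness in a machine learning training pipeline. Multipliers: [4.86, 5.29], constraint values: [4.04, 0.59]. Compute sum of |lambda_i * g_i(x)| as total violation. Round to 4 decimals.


KKT complementary slackness check:
lambda_1 * g_1 = 4.86 * 4.04 = 19.6344
lambda_2 * g_2 = 5.29 * 0.59 = 3.1211
Total violation = 19.6344 + 3.1211 = 22.7555


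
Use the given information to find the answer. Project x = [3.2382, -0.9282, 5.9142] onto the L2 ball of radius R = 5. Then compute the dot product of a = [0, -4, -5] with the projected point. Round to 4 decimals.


Step 1: Compute ||x|| (intermediates to 6 decimals).
||x|| = sqrt(3.2382^2 + (-0.9282)^2 + 5.9142^2) = 6.806266
Step 2: Project.
Since ||x|| > R, scale = R/||x|| = 5/6.806266 = 0.734617, proj(x) = scale * x
proj(x) = [2.378837, -0.681871, 4.344672]
Step 3: Dot product.
a^T * proj(x) = 0*2.378837 - 4*(-0.681871) - 5*4.344672 = -18.9959


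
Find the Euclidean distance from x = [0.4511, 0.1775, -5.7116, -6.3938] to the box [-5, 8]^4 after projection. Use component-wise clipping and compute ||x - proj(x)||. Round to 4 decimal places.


Project each component onto [-5, 8].
clip(0.4511) = 0.4511, clip(0.1775) = 0.1775, clip(-5.7116) = -5.0, clip(-6.3938) = -5.0
Projection = [0.4511, 0.1775, -5.0, -5.0]
Squared diffs: [0.0, 0.0, 0.5064, 1.9427]
Distance = sqrt(2.4491) = 1.5649


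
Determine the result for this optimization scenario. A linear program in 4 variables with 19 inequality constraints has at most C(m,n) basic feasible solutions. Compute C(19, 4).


Each vertex corresponds to some choice of n active constraints out of m, so the number of vertices is at most C(m, n) = m! / (n!(m-n)!).
m = 19, n = 4
Numerator: 19 * 18 * 17 * 16
Denominator: 4! = 24
C(19, 4) = 3876


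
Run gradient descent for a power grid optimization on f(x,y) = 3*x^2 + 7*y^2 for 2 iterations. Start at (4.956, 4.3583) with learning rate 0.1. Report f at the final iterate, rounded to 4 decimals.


Gradient descent on f(x,y) = 3*x^2 + 7*y^2.
Starting point: (4.956, 4.3583), alpha = 0.1
Step 1: grad_x = 2*3*4.956 = 29.736, grad_y = 2*7*4.3583 = 61.0162
  x_1 = 4.956 - 0.1*29.736 = 1.9824
  y_1 = 4.3583 - 0.1*61.0162 = -1.7433
Step 2: grad_x = 2*3*1.9824 = 11.8944, grad_y = 2*7*-1.7433 = -24.4065
  x_2 = 1.9824 - 0.1*11.8944 = 0.793
  y_2 = -1.7433 - 0.1*-24.4065 = 0.6973
f(0.793, 0.6973) = 3*0.793^2 + 7*0.6973^2 = 5.2902


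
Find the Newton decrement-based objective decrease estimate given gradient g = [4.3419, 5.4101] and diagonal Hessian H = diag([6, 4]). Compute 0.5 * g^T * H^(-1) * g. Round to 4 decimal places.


Step 1: H is diagonal, so H^(-1) * g = [0.7237, 1.3525].
Step 2: g^T H^(-1) g = sum_i g_i^2 / H_ii
  = (4.3419)^2/6 + (5.4101)^2/4
  = 3.142 + 7.3173 = 10.4593
Step 3: Objective decrease = 0.5 * g^T H^(-1) g = 5.2297


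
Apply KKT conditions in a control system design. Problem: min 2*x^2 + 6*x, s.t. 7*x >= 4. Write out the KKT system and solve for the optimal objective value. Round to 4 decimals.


Step 1: Try lambda = 0 (constraint inactive).
x_unc = -6/(2*2) = -1.5
Check: 7*-1.5 = -10.5 < 4 -- violated!
Step 2: Constraint must be active: 7*x = 4
x* = 4/7 = 0.5714 (rounded; the exact value 4/7 is used below)
lambda = (2*2*(4/7) + 6)/7 = 1.1837
Step 3: Compute optimal value.
f(x*) = 2*(4/7)^2 + 6*(4/7) = 4.0816
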